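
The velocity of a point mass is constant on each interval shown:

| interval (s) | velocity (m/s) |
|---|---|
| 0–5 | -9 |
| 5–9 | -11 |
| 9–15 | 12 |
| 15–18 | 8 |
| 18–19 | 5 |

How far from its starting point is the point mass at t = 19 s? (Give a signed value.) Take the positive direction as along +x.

12 m

Displacement is the signed area under the v-t curve.
0–5 s: -9 × 5 = -45 m
5–9 s: -11 × 4 = -44 m
9–15 s: 12 × 6 = 72 m
15–18 s: 8 × 3 = 24 m
18–19 s: 5 × 1 = 5 m
Net displacement = 12 m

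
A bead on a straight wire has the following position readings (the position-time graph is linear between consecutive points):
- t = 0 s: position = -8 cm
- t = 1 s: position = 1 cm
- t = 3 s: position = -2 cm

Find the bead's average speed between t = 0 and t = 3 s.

Average speed = (total path length)/(elapsed time); on a piecewise-linear x-t graph the path length is Σ|Δx|.
0–1 s: |Δx| = |1 − -8| = 9 cm
1–3 s: |Δx| = |-2 − 1| = 3 cm
Total path = 12 cm; average speed = 12/3 = 4 cm/s.

4 cm/s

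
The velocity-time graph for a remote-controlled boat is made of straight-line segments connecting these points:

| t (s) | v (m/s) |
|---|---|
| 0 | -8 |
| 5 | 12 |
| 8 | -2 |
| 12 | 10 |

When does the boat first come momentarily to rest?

t = 2 s

v changes sign on 0–5 s (from -8 to 12); the graph is linear there, so v = 0 at t = 0 + (8)·(5 − 0)/(12 − -8) = 2 s.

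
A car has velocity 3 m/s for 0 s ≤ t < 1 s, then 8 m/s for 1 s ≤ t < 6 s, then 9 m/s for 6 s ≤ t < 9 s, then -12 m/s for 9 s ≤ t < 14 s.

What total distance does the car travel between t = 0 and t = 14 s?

Distance (not displacement) is the total path length: add the absolute areas under v-t.
0–1 s: |3| × 1 = 3 m
1–6 s: |8| × 5 = 40 m
6–9 s: |9| × 3 = 27 m
9–14 s: |-12| × 5 = 60 m
Total distance = 130 m

130 m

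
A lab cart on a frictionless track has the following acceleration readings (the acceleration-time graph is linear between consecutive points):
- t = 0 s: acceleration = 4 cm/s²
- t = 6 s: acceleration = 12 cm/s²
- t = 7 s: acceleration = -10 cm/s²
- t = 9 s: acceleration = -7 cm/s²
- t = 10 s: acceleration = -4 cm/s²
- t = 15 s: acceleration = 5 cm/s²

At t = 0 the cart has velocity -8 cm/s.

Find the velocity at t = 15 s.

Δv equals the area under the a-t graph; then v = v₀ + Δv.
0–6 s: ½(4 + 12)(6) = 48 cm/s
6–7 s: ½(12 + -10)(1) = 1 cm/s
7–9 s: ½(-10 + -7)(2) = -17 cm/s
9–10 s: ½(-7 + -4)(1) = -5.5 cm/s
10–15 s: ½(-4 + 5)(5) = 2.5 cm/s
Δv = 29 cm/s, so v(15) = -8 + (29) = 21 cm/s.

21 cm/s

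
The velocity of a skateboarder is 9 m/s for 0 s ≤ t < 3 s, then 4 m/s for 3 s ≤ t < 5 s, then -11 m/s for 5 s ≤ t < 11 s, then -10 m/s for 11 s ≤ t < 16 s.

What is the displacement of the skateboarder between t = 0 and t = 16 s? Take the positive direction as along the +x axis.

Displacement is the signed area under the v-t curve.
0–3 s: 9 × 3 = 27 m
3–5 s: 4 × 2 = 8 m
5–11 s: -11 × 6 = -66 m
11–16 s: -10 × 5 = -50 m
Net displacement = -81 m

-81 m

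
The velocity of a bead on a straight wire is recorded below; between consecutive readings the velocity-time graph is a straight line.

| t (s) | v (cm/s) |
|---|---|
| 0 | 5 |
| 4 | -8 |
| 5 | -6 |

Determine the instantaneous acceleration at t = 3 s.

-3.25 cm/s²

Acceleration is the slope of the v-t graph on 0–4 s: (-8 − 5)/(4 − 0) = -3.25 cm/s².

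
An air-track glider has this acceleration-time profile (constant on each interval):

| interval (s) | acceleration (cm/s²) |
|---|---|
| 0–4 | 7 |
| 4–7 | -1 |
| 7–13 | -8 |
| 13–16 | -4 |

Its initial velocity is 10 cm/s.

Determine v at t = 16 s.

Δv equals the area under the a-t graph; then v = v₀ + Δv.
0–4 s: 7 × 4 = 28 cm/s
4–7 s: -1 × 3 = -3 cm/s
7–13 s: -8 × 6 = -48 cm/s
13–16 s: -4 × 3 = -12 cm/s
Δv = -35 cm/s, so v(16) = 10 + (-35) = -25 cm/s.

-25 cm/s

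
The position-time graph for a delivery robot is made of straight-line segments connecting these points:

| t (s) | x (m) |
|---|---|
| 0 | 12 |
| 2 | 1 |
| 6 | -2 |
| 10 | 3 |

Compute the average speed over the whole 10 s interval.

1.9 m/s

Average speed = (total path length)/(elapsed time); on a piecewise-linear x-t graph the path length is Σ|Δx|.
0–2 s: |Δx| = |1 − 12| = 11 m
2–6 s: |Δx| = |-2 − 1| = 3 m
6–10 s: |Δx| = |3 − -2| = 5 m
Total path = 19 m; average speed = 19/10 = 1.9 m/s.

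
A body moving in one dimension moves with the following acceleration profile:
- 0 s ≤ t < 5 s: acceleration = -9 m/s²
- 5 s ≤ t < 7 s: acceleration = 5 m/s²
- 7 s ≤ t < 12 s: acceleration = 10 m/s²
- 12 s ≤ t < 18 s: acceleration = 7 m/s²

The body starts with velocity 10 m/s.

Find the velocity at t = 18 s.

Δv equals the area under the a-t graph; then v = v₀ + Δv.
0–5 s: -9 × 5 = -45 m/s
5–7 s: 5 × 2 = 10 m/s
7–12 s: 10 × 5 = 50 m/s
12–18 s: 7 × 6 = 42 m/s
Δv = 57 m/s, so v(18) = 10 + (57) = 67 m/s.

67 m/s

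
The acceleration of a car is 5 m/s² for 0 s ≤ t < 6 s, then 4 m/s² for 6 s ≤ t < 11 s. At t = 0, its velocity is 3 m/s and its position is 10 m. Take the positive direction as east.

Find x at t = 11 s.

On each constant-a segment, Δv = aΔt and Δx = v₀Δt + ½aΔt²; chain segment to segment.
0–6 s: v starts 3 m/s; Δx = 3·6 + ½·5·6² = 108 m; v ends 33 m/s.
6–11 s: v starts 33 m/s; Δx = 33·5 + ½·4·5² = 215 m; v ends 53 m/s.
x(11) = 10 + Σ Δx = 333 m.

333 m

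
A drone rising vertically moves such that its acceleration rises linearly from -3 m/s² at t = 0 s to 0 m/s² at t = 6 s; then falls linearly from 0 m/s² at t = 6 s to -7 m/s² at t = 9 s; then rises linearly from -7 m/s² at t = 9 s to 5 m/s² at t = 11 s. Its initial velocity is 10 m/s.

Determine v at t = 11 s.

Δv equals the area under the a-t graph; then v = v₀ + Δv.
0–6 s: ½(-3 + 0)(6) = -9 m/s
6–9 s: ½(0 + -7)(3) = -10.5 m/s
9–11 s: ½(-7 + 5)(2) = -2 m/s
Δv = -21.5 m/s, so v(11) = 10 + (-21.5) = -11.5 m/s.

-11.5 m/s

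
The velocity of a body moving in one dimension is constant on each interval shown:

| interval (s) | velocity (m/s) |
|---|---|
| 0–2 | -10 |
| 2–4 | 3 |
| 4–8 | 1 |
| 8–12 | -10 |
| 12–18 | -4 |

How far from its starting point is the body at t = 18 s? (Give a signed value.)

Displacement is the signed area under the v-t curve.
0–2 s: -10 × 2 = -20 m
2–4 s: 3 × 2 = 6 m
4–8 s: 1 × 4 = 4 m
8–12 s: -10 × 4 = -40 m
12–18 s: -4 × 6 = -24 m
Net displacement = -74 m

-74 m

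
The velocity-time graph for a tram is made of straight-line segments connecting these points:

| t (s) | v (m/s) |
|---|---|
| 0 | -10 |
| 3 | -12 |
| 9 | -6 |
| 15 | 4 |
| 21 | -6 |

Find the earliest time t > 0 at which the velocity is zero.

v changes sign on 9–15 s (from -6 to 4); the graph is linear there, so v = 0 at t = 9 + (6)·(15 − 9)/(4 − -6) = 12.6 s.

t = 12.6 s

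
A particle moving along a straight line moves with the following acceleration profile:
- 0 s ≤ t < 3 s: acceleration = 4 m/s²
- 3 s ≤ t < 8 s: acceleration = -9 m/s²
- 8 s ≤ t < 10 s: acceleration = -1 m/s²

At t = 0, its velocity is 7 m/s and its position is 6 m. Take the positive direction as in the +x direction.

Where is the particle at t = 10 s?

On each constant-a segment, Δv = aΔt and Δx = v₀Δt + ½aΔt²; chain segment to segment.
0–3 s: v starts 7 m/s; Δx = 7·3 + ½·4·3² = 39 m; v ends 19 m/s.
3–8 s: v starts 19 m/s; Δx = 19·5 + ½·-9·5² = -17.5 m; v ends -26 m/s.
8–10 s: v starts -26 m/s; Δx = -26·2 + ½·-1·2² = -54 m; v ends -28 m/s.
x(10) = 6 + Σ Δx = -26.5 m.

-26.5 m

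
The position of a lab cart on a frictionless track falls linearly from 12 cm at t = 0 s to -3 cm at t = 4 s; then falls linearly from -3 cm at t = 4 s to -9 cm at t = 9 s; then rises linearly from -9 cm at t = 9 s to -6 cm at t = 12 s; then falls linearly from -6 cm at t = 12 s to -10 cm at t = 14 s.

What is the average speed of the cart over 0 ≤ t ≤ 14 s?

Average speed = (total path length)/(elapsed time); on a piecewise-linear x-t graph the path length is Σ|Δx|.
0–4 s: |Δx| = |-3 − 12| = 15 cm
4–9 s: |Δx| = |-9 − -3| = 6 cm
9–12 s: |Δx| = |-6 − -9| = 3 cm
12–14 s: |Δx| = |-10 − -6| = 4 cm
Total path = 28 cm; average speed = 28/14 = 2 cm/s.

2 cm/s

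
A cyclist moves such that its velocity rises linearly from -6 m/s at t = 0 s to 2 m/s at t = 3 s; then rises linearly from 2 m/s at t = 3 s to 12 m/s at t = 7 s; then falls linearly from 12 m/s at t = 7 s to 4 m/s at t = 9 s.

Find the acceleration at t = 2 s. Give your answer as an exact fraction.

Acceleration is the slope of the v-t graph on 0–3 s: (2 − -6)/(3 − 0) = 8/3 m/s².

8/3 m/s²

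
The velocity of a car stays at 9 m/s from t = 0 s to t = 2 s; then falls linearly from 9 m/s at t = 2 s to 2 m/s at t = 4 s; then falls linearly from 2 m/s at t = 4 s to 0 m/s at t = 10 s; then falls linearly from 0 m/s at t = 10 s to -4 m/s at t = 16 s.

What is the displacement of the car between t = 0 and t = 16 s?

23 m

Displacement is the signed area under the v-t curve.
0–2 s: 9 × 2 = 18 m
2–4 s: ½(9 + 2)(2) = 11 m
4–10 s: ½(2 + 0)(6) = 6 m
10–16 s: ½(0 + -4)(6) = -12 m
Net displacement = 23 m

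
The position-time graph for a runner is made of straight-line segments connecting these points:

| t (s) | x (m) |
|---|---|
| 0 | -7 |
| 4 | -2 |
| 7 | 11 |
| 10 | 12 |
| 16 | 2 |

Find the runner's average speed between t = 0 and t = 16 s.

Average speed = (total path length)/(elapsed time); on a piecewise-linear x-t graph the path length is Σ|Δx|.
0–4 s: |Δx| = |-2 − -7| = 5 m
4–7 s: |Δx| = |11 − -2| = 13 m
7–10 s: |Δx| = |12 − 11| = 1 m
10–16 s: |Δx| = |2 − 12| = 10 m
Total path = 29 m; average speed = 29/16 = 1.8125 m/s.

1.8125 m/s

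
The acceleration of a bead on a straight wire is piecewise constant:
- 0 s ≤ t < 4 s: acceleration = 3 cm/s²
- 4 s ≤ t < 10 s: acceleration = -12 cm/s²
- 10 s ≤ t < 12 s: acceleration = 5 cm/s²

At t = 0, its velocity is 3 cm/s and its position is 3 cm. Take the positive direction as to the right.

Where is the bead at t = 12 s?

-191 cm

On each constant-a segment, Δv = aΔt and Δx = v₀Δt + ½aΔt²; chain segment to segment.
0–4 s: v starts 3 cm/s; Δx = 3·4 + ½·3·4² = 36 cm; v ends 15 cm/s.
4–10 s: v starts 15 cm/s; Δx = 15·6 + ½·-12·6² = -126 cm; v ends -57 cm/s.
10–12 s: v starts -57 cm/s; Δx = -57·2 + ½·5·2² = -104 cm; v ends -47 cm/s.
x(12) = 3 + Σ Δx = -191 cm.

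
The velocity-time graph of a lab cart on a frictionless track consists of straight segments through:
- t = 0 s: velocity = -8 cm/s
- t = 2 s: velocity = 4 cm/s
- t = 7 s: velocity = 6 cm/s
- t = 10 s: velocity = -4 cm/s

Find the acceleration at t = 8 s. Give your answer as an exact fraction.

-10/3 cm/s²

Acceleration is the slope of the v-t graph on 7–10 s: (-4 − 6)/(10 − 7) = -10/3 cm/s².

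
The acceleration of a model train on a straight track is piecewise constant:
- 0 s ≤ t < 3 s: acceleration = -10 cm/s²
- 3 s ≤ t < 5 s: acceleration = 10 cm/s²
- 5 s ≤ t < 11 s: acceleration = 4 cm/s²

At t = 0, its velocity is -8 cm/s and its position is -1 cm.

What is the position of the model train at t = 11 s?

-162 cm

On each constant-a segment, Δv = aΔt and Δx = v₀Δt + ½aΔt²; chain segment to segment.
0–3 s: v starts -8 cm/s; Δx = -8·3 + ½·-10·3² = -69 cm; v ends -38 cm/s.
3–5 s: v starts -38 cm/s; Δx = -38·2 + ½·10·2² = -56 cm; v ends -18 cm/s.
5–11 s: v starts -18 cm/s; Δx = -18·6 + ½·4·6² = -36 cm; v ends 6 cm/s.
x(11) = -1 + Σ Δx = -162 cm.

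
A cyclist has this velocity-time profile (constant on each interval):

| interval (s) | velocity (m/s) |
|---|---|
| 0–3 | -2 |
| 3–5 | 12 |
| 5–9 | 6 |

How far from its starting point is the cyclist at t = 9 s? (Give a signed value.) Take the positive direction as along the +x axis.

Net displacement equals the area under the velocity-time graph (areas below the axis count negative).
0–3 s: -2 × 3 = -6 m
3–5 s: 12 × 2 = 24 m
5–9 s: 6 × 4 = 24 m
Net displacement = 42 m

42 m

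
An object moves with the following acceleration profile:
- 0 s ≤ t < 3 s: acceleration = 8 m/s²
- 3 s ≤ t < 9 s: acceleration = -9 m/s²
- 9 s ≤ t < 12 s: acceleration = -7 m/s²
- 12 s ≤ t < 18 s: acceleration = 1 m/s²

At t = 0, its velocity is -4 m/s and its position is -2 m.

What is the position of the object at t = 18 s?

On each constant-a segment, Δv = aΔt and Δx = v₀Δt + ½aΔt²; chain segment to segment.
0–3 s: v starts -4 m/s; Δx = -4·3 + ½·8·3² = 24 m; v ends 20 m/s.
3–9 s: v starts 20 m/s; Δx = 20·6 + ½·-9·6² = -42 m; v ends -34 m/s.
9–12 s: v starts -34 m/s; Δx = -34·3 + ½·-7·3² = -133.5 m; v ends -55 m/s.
12–18 s: v starts -55 m/s; Δx = -55·6 + ½·1·6² = -312 m; v ends -49 m/s.
x(18) = -2 + Σ Δx = -465.5 m.

-465.5 m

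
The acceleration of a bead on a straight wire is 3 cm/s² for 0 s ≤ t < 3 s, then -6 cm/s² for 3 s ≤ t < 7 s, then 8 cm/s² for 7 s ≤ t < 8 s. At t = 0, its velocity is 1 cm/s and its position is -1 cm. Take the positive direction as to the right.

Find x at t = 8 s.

On each constant-a segment, Δv = aΔt and Δx = v₀Δt + ½aΔt²; chain segment to segment.
0–3 s: v starts 1 cm/s; Δx = 1·3 + ½·3·3² = 16.5 cm; v ends 10 cm/s.
3–7 s: v starts 10 cm/s; Δx = 10·4 + ½·-6·4² = -8 cm; v ends -14 cm/s.
7–8 s: v starts -14 cm/s; Δx = -14·1 + ½·8·1² = -10 cm; v ends -6 cm/s.
x(8) = -1 + Σ Δx = -2.5 cm.

-2.5 cm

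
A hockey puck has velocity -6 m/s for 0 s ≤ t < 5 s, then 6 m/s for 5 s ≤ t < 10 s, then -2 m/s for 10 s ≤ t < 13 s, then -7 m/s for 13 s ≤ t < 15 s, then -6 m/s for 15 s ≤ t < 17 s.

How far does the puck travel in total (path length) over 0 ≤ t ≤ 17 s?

92 m

Total distance travelled is ∫|v| dt — sum the magnitudes of each area piece.
0–5 s: |-6| × 5 = 30 m
5–10 s: |6| × 5 = 30 m
10–13 s: |-2| × 3 = 6 m
13–15 s: |-7| × 2 = 14 m
15–17 s: |-6| × 2 = 12 m
Total distance = 92 m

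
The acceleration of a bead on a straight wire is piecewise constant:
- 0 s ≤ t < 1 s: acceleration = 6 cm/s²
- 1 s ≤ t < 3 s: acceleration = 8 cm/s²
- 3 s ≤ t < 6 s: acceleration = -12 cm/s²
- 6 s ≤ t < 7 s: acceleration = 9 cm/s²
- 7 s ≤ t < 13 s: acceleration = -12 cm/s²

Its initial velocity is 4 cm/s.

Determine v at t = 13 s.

-73 cm/s

Δv equals the area under the a-t graph; then v = v₀ + Δv.
0–1 s: 6 × 1 = 6 cm/s
1–3 s: 8 × 2 = 16 cm/s
3–6 s: -12 × 3 = -36 cm/s
6–7 s: 9 × 1 = 9 cm/s
7–13 s: -12 × 6 = -72 cm/s
Δv = -77 cm/s, so v(13) = 4 + (-77) = -73 cm/s.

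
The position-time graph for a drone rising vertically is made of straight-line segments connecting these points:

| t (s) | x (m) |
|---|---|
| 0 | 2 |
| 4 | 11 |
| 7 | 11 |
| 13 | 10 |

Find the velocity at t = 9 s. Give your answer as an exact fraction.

Velocity is the slope of the x-t graph on 7–13 s: (10 − 11)/(13 − 7) = -1/6 m/s.

-1/6 m/s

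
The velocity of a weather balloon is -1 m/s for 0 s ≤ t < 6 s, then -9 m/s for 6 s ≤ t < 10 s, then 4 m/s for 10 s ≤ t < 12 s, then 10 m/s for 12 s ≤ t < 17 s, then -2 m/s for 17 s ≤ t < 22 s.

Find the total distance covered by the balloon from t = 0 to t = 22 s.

110 m

Distance (not displacement) is the total path length: add the absolute areas under v-t.
0–6 s: |-1| × 6 = 6 m
6–10 s: |-9| × 4 = 36 m
10–12 s: |4| × 2 = 8 m
12–17 s: |10| × 5 = 50 m
17–22 s: |-2| × 5 = 10 m
Total distance = 110 m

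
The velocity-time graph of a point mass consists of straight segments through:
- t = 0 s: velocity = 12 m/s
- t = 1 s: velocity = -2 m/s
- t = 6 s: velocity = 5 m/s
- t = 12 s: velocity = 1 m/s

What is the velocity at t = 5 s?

3.6 m/s

On 1–6 s the graph is linear from -2 to 5 m/s: v(5) = -2 + (5 − -2)·(5 − 1)/(6 − 1) = 3.6 m/s.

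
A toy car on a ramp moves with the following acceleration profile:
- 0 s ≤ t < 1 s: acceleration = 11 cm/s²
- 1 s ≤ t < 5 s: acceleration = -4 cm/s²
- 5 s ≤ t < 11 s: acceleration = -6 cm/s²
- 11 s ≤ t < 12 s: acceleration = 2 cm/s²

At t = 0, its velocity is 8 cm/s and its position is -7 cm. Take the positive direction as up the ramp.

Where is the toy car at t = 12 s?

-71.5 cm

On each constant-a segment, Δv = aΔt and Δx = v₀Δt + ½aΔt²; chain segment to segment.
0–1 s: v starts 8 cm/s; Δx = 8·1 + ½·11·1² = 13.5 cm; v ends 19 cm/s.
1–5 s: v starts 19 cm/s; Δx = 19·4 + ½·-4·4² = 44 cm; v ends 3 cm/s.
5–11 s: v starts 3 cm/s; Δx = 3·6 + ½·-6·6² = -90 cm; v ends -33 cm/s.
11–12 s: v starts -33 cm/s; Δx = -33·1 + ½·2·1² = -32 cm; v ends -31 cm/s.
x(12) = -7 + Σ Δx = -71.5 cm.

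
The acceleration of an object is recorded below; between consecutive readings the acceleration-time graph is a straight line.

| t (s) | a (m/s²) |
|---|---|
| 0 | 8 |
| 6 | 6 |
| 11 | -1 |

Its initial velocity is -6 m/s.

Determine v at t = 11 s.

Δv equals the area under the a-t graph; then v = v₀ + Δv.
0–6 s: ½(8 + 6)(6) = 42 m/s
6–11 s: ½(6 + -1)(5) = 12.5 m/s
Δv = 54.5 m/s, so v(11) = -6 + (54.5) = 48.5 m/s.

48.5 m/s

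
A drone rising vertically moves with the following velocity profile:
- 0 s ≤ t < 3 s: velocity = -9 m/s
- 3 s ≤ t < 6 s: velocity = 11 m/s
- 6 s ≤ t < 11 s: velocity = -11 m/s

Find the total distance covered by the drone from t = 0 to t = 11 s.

Total distance travelled is ∫|v| dt — sum the magnitudes of each area piece.
0–3 s: |-9| × 3 = 27 m
3–6 s: |11| × 3 = 33 m
6–11 s: |-11| × 5 = 55 m
Total distance = 115 m

115 m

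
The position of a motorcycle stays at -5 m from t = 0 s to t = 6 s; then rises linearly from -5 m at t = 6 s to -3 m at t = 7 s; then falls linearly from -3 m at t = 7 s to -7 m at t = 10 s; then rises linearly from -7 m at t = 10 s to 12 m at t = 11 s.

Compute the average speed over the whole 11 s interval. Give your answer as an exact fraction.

25/11 m/s

Average speed = (total path length)/(elapsed time); on a piecewise-linear x-t graph the path length is Σ|Δx|.
0–6 s: |Δx| = |-5 − -5| = 0 m
6–7 s: |Δx| = |-3 − -5| = 2 m
7–10 s: |Δx| = |-7 − -3| = 4 m
10–11 s: |Δx| = |12 − -7| = 19 m
Total path = 25 m; average speed = 25/11 = 25/11 m/s.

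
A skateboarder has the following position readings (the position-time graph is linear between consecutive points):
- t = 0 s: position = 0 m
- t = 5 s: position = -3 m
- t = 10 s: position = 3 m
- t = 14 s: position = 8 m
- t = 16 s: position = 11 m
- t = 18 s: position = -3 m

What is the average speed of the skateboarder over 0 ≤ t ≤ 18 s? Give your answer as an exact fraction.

Average speed = (total path length)/(elapsed time); on a piecewise-linear x-t graph the path length is Σ|Δx|.
0–5 s: |Δx| = |-3 − 0| = 3 m
5–10 s: |Δx| = |3 − -3| = 6 m
10–14 s: |Δx| = |8 − 3| = 5 m
14–16 s: |Δx| = |11 − 8| = 3 m
16–18 s: |Δx| = |-3 − 11| = 14 m
Total path = 31 m; average speed = 31/18 = 31/18 m/s.

31/18 m/s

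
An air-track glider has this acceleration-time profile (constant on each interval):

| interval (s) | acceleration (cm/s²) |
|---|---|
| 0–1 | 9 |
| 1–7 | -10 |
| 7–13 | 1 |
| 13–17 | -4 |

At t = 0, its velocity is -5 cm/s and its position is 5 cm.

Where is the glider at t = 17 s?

On each constant-a segment, Δv = aΔt and Δx = v₀Δt + ½aΔt²; chain segment to segment.
0–1 s: v starts -5 cm/s; Δx = -5·1 + ½·9·1² = -0.5 cm; v ends 4 cm/s.
1–7 s: v starts 4 cm/s; Δx = 4·6 + ½·-10·6² = -156 cm; v ends -56 cm/s.
7–13 s: v starts -56 cm/s; Δx = -56·6 + ½·1·6² = -318 cm; v ends -50 cm/s.
13–17 s: v starts -50 cm/s; Δx = -50·4 + ½·-4·4² = -232 cm; v ends -66 cm/s.
x(17) = 5 + Σ Δx = -701.5 cm.

-701.5 cm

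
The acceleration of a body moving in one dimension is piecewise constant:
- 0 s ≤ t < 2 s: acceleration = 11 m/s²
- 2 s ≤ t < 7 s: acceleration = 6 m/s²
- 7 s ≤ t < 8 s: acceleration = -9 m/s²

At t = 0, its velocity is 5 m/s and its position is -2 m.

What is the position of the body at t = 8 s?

292.5 m

On each constant-a segment, Δv = aΔt and Δx = v₀Δt + ½aΔt²; chain segment to segment.
0–2 s: v starts 5 m/s; Δx = 5·2 + ½·11·2² = 32 m; v ends 27 m/s.
2–7 s: v starts 27 m/s; Δx = 27·5 + ½·6·5² = 210 m; v ends 57 m/s.
7–8 s: v starts 57 m/s; Δx = 57·1 + ½·-9·1² = 52.5 m; v ends 48 m/s.
x(8) = -2 + Σ Δx = 292.5 m.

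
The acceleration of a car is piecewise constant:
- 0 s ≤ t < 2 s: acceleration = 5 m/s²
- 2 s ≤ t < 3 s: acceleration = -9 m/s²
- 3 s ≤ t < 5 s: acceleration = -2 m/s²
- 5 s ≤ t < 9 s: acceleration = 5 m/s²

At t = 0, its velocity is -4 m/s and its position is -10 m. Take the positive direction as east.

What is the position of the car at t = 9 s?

-4.5 m

On each constant-a segment, Δv = aΔt and Δx = v₀Δt + ½aΔt²; chain segment to segment.
0–2 s: v starts -4 m/s; Δx = -4·2 + ½·5·2² = 2 m; v ends 6 m/s.
2–3 s: v starts 6 m/s; Δx = 6·1 + ½·-9·1² = 1.5 m; v ends -3 m/s.
3–5 s: v starts -3 m/s; Δx = -3·2 + ½·-2·2² = -10 m; v ends -7 m/s.
5–9 s: v starts -7 m/s; Δx = -7·4 + ½·5·4² = 12 m; v ends 13 m/s.
x(9) = -10 + Σ Δx = -4.5 m.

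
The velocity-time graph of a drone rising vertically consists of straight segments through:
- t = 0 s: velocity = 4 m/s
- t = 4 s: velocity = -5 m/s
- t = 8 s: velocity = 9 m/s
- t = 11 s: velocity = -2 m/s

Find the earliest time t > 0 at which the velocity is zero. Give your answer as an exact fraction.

t = 16/9 s

v changes sign on 0–4 s (from 4 to -5); the graph is linear there, so v = 0 at t = 0 + (-4)·(4 − 0)/(-5 − 4) = 16/9 s.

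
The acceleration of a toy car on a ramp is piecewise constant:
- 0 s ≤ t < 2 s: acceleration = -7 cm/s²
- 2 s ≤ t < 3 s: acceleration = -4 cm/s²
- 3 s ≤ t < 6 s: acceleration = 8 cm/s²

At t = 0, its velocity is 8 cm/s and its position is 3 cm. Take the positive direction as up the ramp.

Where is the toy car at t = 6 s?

On each constant-a segment, Δv = aΔt and Δx = v₀Δt + ½aΔt²; chain segment to segment.
0–2 s: v starts 8 cm/s; Δx = 8·2 + ½·-7·2² = 2 cm; v ends -6 cm/s.
2–3 s: v starts -6 cm/s; Δx = -6·1 + ½·-4·1² = -8 cm; v ends -10 cm/s.
3–6 s: v starts -10 cm/s; Δx = -10·3 + ½·8·3² = 6 cm; v ends 14 cm/s.
x(6) = 3 + Σ Δx = 3 cm.

3 cm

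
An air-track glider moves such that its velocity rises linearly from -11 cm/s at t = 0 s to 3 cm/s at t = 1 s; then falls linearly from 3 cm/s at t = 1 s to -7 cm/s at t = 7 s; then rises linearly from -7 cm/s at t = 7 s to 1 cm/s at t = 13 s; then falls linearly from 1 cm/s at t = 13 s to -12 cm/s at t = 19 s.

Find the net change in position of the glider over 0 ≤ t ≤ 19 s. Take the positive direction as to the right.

Net displacement equals the area under the velocity-time graph (areas below the axis count negative).
0–1 s: ½(-11 + 3)(1) = -4 cm
1–7 s: ½(3 + -7)(6) = -12 cm
7–13 s: ½(-7 + 1)(6) = -18 cm
13–19 s: ½(1 + -12)(6) = -33 cm
Net displacement = -67 cm

-67 cm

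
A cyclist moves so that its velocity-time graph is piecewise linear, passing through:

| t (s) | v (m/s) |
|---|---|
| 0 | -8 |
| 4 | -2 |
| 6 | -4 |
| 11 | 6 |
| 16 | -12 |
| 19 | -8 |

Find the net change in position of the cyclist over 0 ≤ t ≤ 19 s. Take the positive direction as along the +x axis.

Net displacement equals the area under the velocity-time graph (areas below the axis count negative).
0–4 s: ½(-8 + -2)(4) = -20 m
4–6 s: ½(-2 + -4)(2) = -6 m
6–11 s: ½(-4 + 6)(5) = 5 m
11–16 s: ½(6 + -12)(5) = -15 m
16–19 s: ½(-12 + -8)(3) = -30 m
Net displacement = -66 m

-66 m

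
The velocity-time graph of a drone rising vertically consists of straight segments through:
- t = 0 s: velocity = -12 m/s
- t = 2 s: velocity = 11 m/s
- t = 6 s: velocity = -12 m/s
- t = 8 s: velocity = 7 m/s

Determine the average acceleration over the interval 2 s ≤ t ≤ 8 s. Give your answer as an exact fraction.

Average acceleration = Δv/Δt = (7 − 11)/(8 − 2) = -2/3 m/s².

-2/3 m/s²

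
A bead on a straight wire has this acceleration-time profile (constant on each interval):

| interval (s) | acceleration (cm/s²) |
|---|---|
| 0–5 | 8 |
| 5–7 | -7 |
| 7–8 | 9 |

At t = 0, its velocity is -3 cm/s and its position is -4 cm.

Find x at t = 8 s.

168.5 cm

On each constant-a segment, Δv = aΔt and Δx = v₀Δt + ½aΔt²; chain segment to segment.
0–5 s: v starts -3 cm/s; Δx = -3·5 + ½·8·5² = 85 cm; v ends 37 cm/s.
5–7 s: v starts 37 cm/s; Δx = 37·2 + ½·-7·2² = 60 cm; v ends 23 cm/s.
7–8 s: v starts 23 cm/s; Δx = 23·1 + ½·9·1² = 27.5 cm; v ends 32 cm/s.
x(8) = -4 + Σ Δx = 168.5 cm.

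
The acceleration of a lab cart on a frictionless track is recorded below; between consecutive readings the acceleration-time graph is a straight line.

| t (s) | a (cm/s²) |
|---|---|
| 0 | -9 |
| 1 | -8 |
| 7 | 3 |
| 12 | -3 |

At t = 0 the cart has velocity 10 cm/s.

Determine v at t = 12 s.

-13.5 cm/s

Δv equals the area under the a-t graph; then v = v₀ + Δv.
0–1 s: ½(-9 + -8)(1) = -8.5 cm/s
1–7 s: ½(-8 + 3)(6) = -15 cm/s
7–12 s: ½(3 + -3)(5) = 0 cm/s
Δv = -23.5 cm/s, so v(12) = 10 + (-23.5) = -13.5 cm/s.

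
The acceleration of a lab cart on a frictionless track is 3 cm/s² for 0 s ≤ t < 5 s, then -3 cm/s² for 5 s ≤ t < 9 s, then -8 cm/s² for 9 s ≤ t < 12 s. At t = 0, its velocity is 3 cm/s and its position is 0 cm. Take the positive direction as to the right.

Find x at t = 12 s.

82.5 cm

On each constant-a segment, Δv = aΔt and Δx = v₀Δt + ½aΔt²; chain segment to segment.
0–5 s: v starts 3 cm/s; Δx = 3·5 + ½·3·5² = 52.5 cm; v ends 18 cm/s.
5–9 s: v starts 18 cm/s; Δx = 18·4 + ½·-3·4² = 48 cm; v ends 6 cm/s.
9–12 s: v starts 6 cm/s; Δx = 6·3 + ½·-8·3² = -18 cm; v ends -18 cm/s.
x(12) = 0 + Σ Δx = 82.5 cm.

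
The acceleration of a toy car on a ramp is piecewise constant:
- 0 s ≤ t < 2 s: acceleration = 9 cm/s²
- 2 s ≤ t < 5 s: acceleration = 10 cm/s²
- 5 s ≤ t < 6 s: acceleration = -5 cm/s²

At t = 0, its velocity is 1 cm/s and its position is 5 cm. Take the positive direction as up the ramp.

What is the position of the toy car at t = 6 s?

On each constant-a segment, Δv = aΔt and Δx = v₀Δt + ½aΔt²; chain segment to segment.
0–2 s: v starts 1 cm/s; Δx = 1·2 + ½·9·2² = 20 cm; v ends 19 cm/s.
2–5 s: v starts 19 cm/s; Δx = 19·3 + ½·10·3² = 102 cm; v ends 49 cm/s.
5–6 s: v starts 49 cm/s; Δx = 49·1 + ½·-5·1² = 46.5 cm; v ends 44 cm/s.
x(6) = 5 + Σ Δx = 173.5 cm.

173.5 cm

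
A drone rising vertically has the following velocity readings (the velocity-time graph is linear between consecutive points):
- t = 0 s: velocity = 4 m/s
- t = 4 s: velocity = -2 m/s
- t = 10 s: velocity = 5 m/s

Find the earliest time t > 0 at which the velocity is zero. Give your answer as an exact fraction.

v changes sign on 0–4 s (from 4 to -2); the graph is linear there, so v = 0 at t = 0 + (-4)·(4 − 0)/(-2 − 4) = 8/3 s.

t = 8/3 s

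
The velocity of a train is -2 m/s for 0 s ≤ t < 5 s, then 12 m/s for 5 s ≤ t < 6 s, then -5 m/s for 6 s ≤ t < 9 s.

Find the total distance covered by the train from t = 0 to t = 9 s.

Distance (not displacement) is the total path length: add the absolute areas under v-t.
0–5 s: |-2| × 5 = 10 m
5–6 s: |12| × 1 = 12 m
6–9 s: |-5| × 3 = 15 m
Total distance = 37 m

37 m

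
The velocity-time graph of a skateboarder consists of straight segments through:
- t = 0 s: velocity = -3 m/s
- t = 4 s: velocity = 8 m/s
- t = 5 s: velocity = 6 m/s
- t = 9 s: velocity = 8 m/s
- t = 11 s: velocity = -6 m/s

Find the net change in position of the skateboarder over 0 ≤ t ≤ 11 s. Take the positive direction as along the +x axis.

47 m

Net displacement equals the area under the velocity-time graph (areas below the axis count negative).
0–4 s: ½(-3 + 8)(4) = 10 m
4–5 s: ½(8 + 6)(1) = 7 m
5–9 s: ½(6 + 8)(4) = 28 m
9–11 s: ½(8 + -6)(2) = 2 m
Net displacement = 47 m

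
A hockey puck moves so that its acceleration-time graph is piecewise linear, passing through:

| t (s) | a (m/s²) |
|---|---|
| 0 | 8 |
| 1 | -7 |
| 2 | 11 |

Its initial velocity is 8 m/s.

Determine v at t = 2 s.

10.5 m/s

Δv equals the area under the a-t graph; then v = v₀ + Δv.
0–1 s: ½(8 + -7)(1) = 0.5 m/s
1–2 s: ½(-7 + 11)(1) = 2 m/s
Δv = 2.5 m/s, so v(2) = 8 + (2.5) = 10.5 m/s.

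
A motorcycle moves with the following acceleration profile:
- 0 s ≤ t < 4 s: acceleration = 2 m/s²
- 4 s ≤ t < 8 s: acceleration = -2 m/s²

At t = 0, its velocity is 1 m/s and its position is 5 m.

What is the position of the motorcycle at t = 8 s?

45 m

On each constant-a segment, Δv = aΔt and Δx = v₀Δt + ½aΔt²; chain segment to segment.
0–4 s: v starts 1 m/s; Δx = 1·4 + ½·2·4² = 20 m; v ends 9 m/s.
4–8 s: v starts 9 m/s; Δx = 9·4 + ½·-2·4² = 20 m; v ends 1 m/s.
x(8) = 5 + Σ Δx = 45 m.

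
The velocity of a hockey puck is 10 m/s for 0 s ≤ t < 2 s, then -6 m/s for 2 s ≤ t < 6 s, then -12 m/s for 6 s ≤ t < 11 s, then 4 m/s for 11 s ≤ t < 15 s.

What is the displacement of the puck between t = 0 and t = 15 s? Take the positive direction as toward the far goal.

-48 m

Net displacement equals the area under the velocity-time graph (areas below the axis count negative).
0–2 s: 10 × 2 = 20 m
2–6 s: -6 × 4 = -24 m
6–11 s: -12 × 5 = -60 m
11–15 s: 4 × 4 = 16 m
Net displacement = -48 m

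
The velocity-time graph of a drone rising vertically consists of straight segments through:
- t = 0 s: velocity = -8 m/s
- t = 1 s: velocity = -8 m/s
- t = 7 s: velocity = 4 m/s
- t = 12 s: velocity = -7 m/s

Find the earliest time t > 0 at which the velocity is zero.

v changes sign on 1–7 s (from -8 to 4); the graph is linear there, so v = 0 at t = 1 + (8)·(7 − 1)/(4 − -8) = 5 s.

t = 5 s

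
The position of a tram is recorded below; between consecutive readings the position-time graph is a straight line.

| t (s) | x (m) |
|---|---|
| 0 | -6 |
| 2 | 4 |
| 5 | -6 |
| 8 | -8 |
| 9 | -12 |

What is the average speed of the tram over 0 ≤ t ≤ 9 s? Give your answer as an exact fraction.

Average speed = (total path length)/(elapsed time); on a piecewise-linear x-t graph the path length is Σ|Δx|.
0–2 s: |Δx| = |4 − -6| = 10 m
2–5 s: |Δx| = |-6 − 4| = 10 m
5–8 s: |Δx| = |-8 − -6| = 2 m
8–9 s: |Δx| = |-12 − -8| = 4 m
Total path = 26 m; average speed = 26/9 = 26/9 m/s.

26/9 m/s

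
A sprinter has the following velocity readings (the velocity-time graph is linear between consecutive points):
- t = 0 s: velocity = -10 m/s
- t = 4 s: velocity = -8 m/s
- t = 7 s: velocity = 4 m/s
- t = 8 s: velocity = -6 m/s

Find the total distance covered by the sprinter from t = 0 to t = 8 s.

Total distance travelled is ∫|v| dt — sum the magnitudes of each area piece.
0–4 s: |½(-10 + -8)(4)| = 36 m
4–7 s: v = 0 at t = 6 s; triangle areas 8 + 2 = 10 m
7–8 s: v = 0 at t = 7.4 s; triangle areas 0.8 + 1.8 = 2.6 m
Total distance = 48.6 m

48.6 m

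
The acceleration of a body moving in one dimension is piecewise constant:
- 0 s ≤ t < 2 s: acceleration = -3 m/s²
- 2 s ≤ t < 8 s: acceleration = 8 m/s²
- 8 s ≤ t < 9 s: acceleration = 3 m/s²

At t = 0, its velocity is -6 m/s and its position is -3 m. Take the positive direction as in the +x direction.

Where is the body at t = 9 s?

On each constant-a segment, Δv = aΔt and Δx = v₀Δt + ½aΔt²; chain segment to segment.
0–2 s: v starts -6 m/s; Δx = -6·2 + ½·-3·2² = -18 m; v ends -12 m/s.
2–8 s: v starts -12 m/s; Δx = -12·6 + ½·8·6² = 72 m; v ends 36 m/s.
8–9 s: v starts 36 m/s; Δx = 36·1 + ½·3·1² = 37.5 m; v ends 39 m/s.
x(9) = -3 + Σ Δx = 88.5 m.

88.5 m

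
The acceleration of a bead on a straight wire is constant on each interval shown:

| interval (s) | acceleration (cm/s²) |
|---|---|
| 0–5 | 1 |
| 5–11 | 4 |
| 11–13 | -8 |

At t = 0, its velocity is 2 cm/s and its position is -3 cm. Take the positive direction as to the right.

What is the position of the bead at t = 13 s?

On each constant-a segment, Δv = aΔt and Δx = v₀Δt + ½aΔt²; chain segment to segment.
0–5 s: v starts 2 cm/s; Δx = 2·5 + ½·1·5² = 22.5 cm; v ends 7 cm/s.
5–11 s: v starts 7 cm/s; Δx = 7·6 + ½·4·6² = 114 cm; v ends 31 cm/s.
11–13 s: v starts 31 cm/s; Δx = 31·2 + ½·-8·2² = 46 cm; v ends 15 cm/s.
x(13) = -3 + Σ Δx = 179.5 cm.

179.5 cm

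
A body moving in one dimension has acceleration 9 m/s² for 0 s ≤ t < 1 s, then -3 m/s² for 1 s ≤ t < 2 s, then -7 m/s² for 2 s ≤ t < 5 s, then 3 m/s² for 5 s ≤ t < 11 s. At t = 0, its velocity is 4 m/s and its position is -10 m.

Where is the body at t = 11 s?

-3.5 m

On each constant-a segment, Δv = aΔt and Δx = v₀Δt + ½aΔt²; chain segment to segment.
0–1 s: v starts 4 m/s; Δx = 4·1 + ½·9·1² = 8.5 m; v ends 13 m/s.
1–2 s: v starts 13 m/s; Δx = 13·1 + ½·-3·1² = 11.5 m; v ends 10 m/s.
2–5 s: v starts 10 m/s; Δx = 10·3 + ½·-7·3² = -1.5 m; v ends -11 m/s.
5–11 s: v starts -11 m/s; Δx = -11·6 + ½·3·6² = -12 m; v ends 7 m/s.
x(11) = -10 + Σ Δx = -3.5 m.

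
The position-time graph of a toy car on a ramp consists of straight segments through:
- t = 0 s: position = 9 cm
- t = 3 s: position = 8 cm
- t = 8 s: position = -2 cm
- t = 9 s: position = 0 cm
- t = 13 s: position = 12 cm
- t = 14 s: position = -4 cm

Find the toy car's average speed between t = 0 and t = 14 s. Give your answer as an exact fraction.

41/14 cm/s

Average speed = (total path length)/(elapsed time); on a piecewise-linear x-t graph the path length is Σ|Δx|.
0–3 s: |Δx| = |8 − 9| = 1 cm
3–8 s: |Δx| = |-2 − 8| = 10 cm
8–9 s: |Δx| = |0 − -2| = 2 cm
9–13 s: |Δx| = |12 − 0| = 12 cm
13–14 s: |Δx| = |-4 − 12| = 16 cm
Total path = 41 cm; average speed = 41/14 = 41/14 cm/s.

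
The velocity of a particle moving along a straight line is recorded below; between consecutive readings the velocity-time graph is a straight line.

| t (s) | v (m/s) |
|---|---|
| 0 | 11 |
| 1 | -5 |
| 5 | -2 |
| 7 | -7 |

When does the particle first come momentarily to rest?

t = 0.6875 s

v changes sign on 0–1 s (from 11 to -5); the graph is linear there, so v = 0 at t = 0 + (-11)·(1 − 0)/(-5 − 11) = 0.6875 s.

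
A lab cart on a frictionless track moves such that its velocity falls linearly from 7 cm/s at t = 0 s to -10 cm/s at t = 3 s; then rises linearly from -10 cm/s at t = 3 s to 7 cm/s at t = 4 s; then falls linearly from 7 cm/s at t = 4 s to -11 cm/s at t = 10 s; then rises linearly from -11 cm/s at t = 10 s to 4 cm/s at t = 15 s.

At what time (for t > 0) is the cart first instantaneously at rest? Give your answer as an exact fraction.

t = 21/17 s

v changes sign on 0–3 s (from 7 to -10); the graph is linear there, so v = 0 at t = 0 + (-7)·(3 − 0)/(-10 − 7) = 21/17 s.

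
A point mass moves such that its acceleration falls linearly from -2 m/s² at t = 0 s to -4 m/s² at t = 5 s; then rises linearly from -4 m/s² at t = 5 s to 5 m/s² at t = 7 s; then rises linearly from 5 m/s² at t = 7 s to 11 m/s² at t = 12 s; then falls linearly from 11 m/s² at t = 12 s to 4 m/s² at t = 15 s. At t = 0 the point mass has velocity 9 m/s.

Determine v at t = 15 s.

Δv equals the area under the a-t graph; then v = v₀ + Δv.
0–5 s: ½(-2 + -4)(5) = -15 m/s
5–7 s: ½(-4 + 5)(2) = 1 m/s
7–12 s: ½(5 + 11)(5) = 40 m/s
12–15 s: ½(11 + 4)(3) = 22.5 m/s
Δv = 48.5 m/s, so v(15) = 9 + (48.5) = 57.5 m/s.

57.5 m/s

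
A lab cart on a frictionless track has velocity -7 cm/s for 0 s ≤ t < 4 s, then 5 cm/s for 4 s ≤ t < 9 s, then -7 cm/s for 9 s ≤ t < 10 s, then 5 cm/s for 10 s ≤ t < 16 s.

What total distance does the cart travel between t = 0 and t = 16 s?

90 cm

Total distance travelled is ∫|v| dt — sum the magnitudes of each area piece.
0–4 s: |-7| × 4 = 28 cm
4–9 s: |5| × 5 = 25 cm
9–10 s: |-7| × 1 = 7 cm
10–16 s: |5| × 6 = 30 cm
Total distance = 90 cm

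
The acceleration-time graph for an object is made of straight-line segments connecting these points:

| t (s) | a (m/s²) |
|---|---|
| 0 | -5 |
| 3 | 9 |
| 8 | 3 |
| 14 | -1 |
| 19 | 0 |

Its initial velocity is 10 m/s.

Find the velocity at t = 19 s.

Δv equals the area under the a-t graph; then v = v₀ + Δv.
0–3 s: ½(-5 + 9)(3) = 6 m/s
3–8 s: ½(9 + 3)(5) = 30 m/s
8–14 s: ½(3 + -1)(6) = 6 m/s
14–19 s: ½(-1 + 0)(5) = -2.5 m/s
Δv = 39.5 m/s, so v(19) = 10 + (39.5) = 49.5 m/s.

49.5 m/s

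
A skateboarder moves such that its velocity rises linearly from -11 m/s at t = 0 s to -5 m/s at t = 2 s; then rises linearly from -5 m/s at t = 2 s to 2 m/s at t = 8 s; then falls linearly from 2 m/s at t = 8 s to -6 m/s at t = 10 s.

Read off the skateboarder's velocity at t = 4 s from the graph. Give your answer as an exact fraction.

-8/3 m/s

On 2–8 s the graph is linear from -5 to 2 m/s: v(4) = -5 + (2 − -5)·(4 − 2)/(8 − 2) = -8/3 m/s.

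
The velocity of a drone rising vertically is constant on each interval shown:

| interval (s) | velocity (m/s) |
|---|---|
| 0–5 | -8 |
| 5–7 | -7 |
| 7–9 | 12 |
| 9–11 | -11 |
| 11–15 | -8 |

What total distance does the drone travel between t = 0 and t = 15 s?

Distance (not displacement) is the total path length: add the absolute areas under v-t.
0–5 s: |-8| × 5 = 40 m
5–7 s: |-7| × 2 = 14 m
7–9 s: |12| × 2 = 24 m
9–11 s: |-11| × 2 = 22 m
11–15 s: |-8| × 4 = 32 m
Total distance = 132 m

132 m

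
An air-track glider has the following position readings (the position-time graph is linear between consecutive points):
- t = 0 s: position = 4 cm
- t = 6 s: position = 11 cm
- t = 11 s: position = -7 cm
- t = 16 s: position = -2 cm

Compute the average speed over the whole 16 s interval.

Average speed = (total path length)/(elapsed time); on a piecewise-linear x-t graph the path length is Σ|Δx|.
0–6 s: |Δx| = |11 − 4| = 7 cm
6–11 s: |Δx| = |-7 − 11| = 18 cm
11–16 s: |Δx| = |-2 − -7| = 5 cm
Total path = 30 cm; average speed = 30/16 = 1.875 cm/s.

1.875 cm/s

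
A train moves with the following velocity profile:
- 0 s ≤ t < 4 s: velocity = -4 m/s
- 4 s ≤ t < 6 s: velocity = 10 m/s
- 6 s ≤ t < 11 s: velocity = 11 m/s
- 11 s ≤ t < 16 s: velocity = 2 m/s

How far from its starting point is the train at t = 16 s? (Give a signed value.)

Net displacement equals the area under the velocity-time graph (areas below the axis count negative).
0–4 s: -4 × 4 = -16 m
4–6 s: 10 × 2 = 20 m
6–11 s: 11 × 5 = 55 m
11–16 s: 2 × 5 = 10 m
Net displacement = 69 m

69 m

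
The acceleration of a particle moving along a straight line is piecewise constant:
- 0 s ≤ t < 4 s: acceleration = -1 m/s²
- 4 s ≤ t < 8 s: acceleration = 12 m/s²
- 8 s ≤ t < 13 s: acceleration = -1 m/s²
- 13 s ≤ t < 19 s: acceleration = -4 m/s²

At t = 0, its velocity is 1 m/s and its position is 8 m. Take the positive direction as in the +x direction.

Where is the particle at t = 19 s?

On each constant-a segment, Δv = aΔt and Δx = v₀Δt + ½aΔt²; chain segment to segment.
0–4 s: v starts 1 m/s; Δx = 1·4 + ½·-1·4² = -4 m; v ends -3 m/s.
4–8 s: v starts -3 m/s; Δx = -3·4 + ½·12·4² = 84 m; v ends 45 m/s.
8–13 s: v starts 45 m/s; Δx = 45·5 + ½·-1·5² = 212.5 m; v ends 40 m/s.
13–19 s: v starts 40 m/s; Δx = 40·6 + ½·-4·6² = 168 m; v ends 16 m/s.
x(19) = 8 + Σ Δx = 468.5 m.

468.5 m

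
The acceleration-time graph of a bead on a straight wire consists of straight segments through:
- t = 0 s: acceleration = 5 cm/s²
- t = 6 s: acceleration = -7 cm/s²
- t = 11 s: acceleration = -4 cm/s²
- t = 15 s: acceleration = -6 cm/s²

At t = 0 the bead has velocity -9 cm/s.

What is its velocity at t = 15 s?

-62.5 cm/s

Δv equals the area under the a-t graph; then v = v₀ + Δv.
0–6 s: ½(5 + -7)(6) = -6 cm/s
6–11 s: ½(-7 + -4)(5) = -27.5 cm/s
11–15 s: ½(-4 + -6)(4) = -20 cm/s
Δv = -53.5 cm/s, so v(15) = -9 + (-53.5) = -62.5 cm/s.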